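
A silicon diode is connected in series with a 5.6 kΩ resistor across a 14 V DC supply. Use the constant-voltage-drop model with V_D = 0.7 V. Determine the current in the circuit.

KVL around the loop: 14 = V_D + I·R = 0.7 + I × 5.6 kΩ.
So I = (14 − 0.7) / 5.6 kΩ = 13.3 / 5.6 = 2.38 mA.

I ≈ 2.4 mA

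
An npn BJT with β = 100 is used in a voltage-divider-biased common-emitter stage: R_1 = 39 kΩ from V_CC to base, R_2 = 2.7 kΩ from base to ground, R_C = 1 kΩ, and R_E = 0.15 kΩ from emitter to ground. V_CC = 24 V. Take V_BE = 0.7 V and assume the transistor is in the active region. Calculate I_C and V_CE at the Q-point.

I_C ≈ 4.8 mA, V_CE ≈ 18 V

Thevenize the base divider: V_Th = V_CC·R_2/(R_1+R_2) = 24×2.7/41.7 = 1.55 V, R_Th = R_1‖R_2 = 2.53 kΩ.
Base-emitter loop: V_Th = I_B·R_Th + V_BE + (β+1)I_B·R_E, so I_B = (1.55 − 0.7) / (2.53 + 101×0.15) = 0.0483 mA.
I_C = β·I_B = 100×0.0483 = 4.83 mA, and I_E = (β+1)I_B = 4.88 mA.
V_CE = V_CC − I_C·R_C − I_E·R_E = 24 − 4.83×1 − 4.88×0.15 = 18.4 V.
V_CE = 18.4 V > 0.2 V confirms active-region operation.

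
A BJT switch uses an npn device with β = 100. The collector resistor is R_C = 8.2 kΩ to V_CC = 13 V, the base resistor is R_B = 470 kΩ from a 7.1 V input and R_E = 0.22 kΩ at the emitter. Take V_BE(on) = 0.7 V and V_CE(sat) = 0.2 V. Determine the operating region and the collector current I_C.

active; I_C ≈ 1.3 mA

Assume active. Base-emitter loop: I_B = (V_BB − V_BE)/(R_B + (β+1)R_E) = (7.1 − 0.7)/(470 + 101×0.22) = 0.013 mA.
I_C = β·I_B = 100×0.013 = 1.3 mA.
V_CE = V_CC − I_C·R_C − I_E·R_E = 13 − 1.3×8.2 − 1.31×0.22 = 2.05 V > V_CE(sat), so the active-region assumption holds.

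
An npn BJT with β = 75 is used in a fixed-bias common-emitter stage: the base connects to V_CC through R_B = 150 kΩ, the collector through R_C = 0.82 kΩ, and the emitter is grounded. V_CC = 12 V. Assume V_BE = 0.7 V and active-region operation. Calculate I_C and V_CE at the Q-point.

Base loop: V_CC = I_B·R_B + V_BE, so I_B = (12 − 0.7)/150 kΩ = 0.0753 mA.
In the active region I_C = β·I_B = 75 × 0.0753 = 5.65 mA.
Collector loop: V_CE = V_CC − I_C·R_C = 12 − 5.65×0.82 = 7.37 V.
Since V_CE = 7.37 V > V_CE(sat) ≈ 0.2 V, the transistor is in the active region as assumed.

I_C ≈ 5.7 mA, V_CE ≈ 7.4 V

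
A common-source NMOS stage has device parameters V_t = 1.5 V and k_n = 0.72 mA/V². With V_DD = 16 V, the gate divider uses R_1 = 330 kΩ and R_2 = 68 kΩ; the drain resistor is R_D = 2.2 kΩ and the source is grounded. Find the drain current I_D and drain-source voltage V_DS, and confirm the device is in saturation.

I_D ≈ 0.55 mA, V_DS ≈ 15 V

V_G = V_DD·R_2/(R_1+R_2) = 16×68/398 = 2.73 V. With the source grounded, V_GS = V_G = 2.73 V.
Assume saturation: I_D = (k_n/2)(V_GS − V_t)² = (0.72/2)×(2.73 − 1.5)² = 0.36×1.23² = 0.548 mA.
V_DS = V_DD − I_D·R_D = 16 − 0.548×2.2 = 14.8 V.
Saturation requires V_DS ≥ V_GS − V_t = 1.23 V; 14.8 ≥ 1.23 ✓.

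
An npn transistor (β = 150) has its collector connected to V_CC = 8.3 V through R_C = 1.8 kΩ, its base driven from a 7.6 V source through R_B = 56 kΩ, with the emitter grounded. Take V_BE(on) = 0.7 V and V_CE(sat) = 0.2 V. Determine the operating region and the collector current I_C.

Assume active: I_B = (7.6 − 0.7)/56 = 0.123 mA, giving I_C = β·I_B = 18.5 mA.
But then V_CE = 8.3 − 18.5×1.8 = -25 V < V_CE(sat) = 0.2 V — impossible in the active region.
So the transistor is saturated. With V_CE = 0.2 V, I_C = (V_CC − 0.2)/R_C = 8.1/1.8 = 4.5 mA.
Check: β·I_B = 18.5 mA > I_C = 4.5 mA, confirming saturation.

saturation; I_C ≈ 4.5 mA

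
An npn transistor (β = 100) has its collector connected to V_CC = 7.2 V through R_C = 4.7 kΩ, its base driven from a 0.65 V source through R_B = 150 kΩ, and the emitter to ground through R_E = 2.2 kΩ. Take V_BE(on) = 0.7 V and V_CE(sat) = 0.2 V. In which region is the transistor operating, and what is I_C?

V_BB = 0.65 V ≤ V_BE(on) = 0.7 V, so the base-emitter junction is not forward biased.
The transistor is in cutoff: I_B = I_C = 0.

cutoff; I_C ≈ 0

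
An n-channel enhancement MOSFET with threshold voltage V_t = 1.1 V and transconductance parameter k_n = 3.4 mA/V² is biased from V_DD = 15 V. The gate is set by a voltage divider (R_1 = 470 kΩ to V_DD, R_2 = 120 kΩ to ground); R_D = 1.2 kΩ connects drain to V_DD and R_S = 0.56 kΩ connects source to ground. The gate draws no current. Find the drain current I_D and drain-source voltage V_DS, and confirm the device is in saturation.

V_G = V_DD·R_2/(R_1+R_2) = 15×120/590 = 3.05 V.
Assume saturation: I_D = (k_n/2)(V_GS − V_t)² with V_GS = V_G − I_D·R_S = 3.05 − 0.56·I_D.
Substituting gives 0.533·I_D² − 4.71·I_D + 6.47 = 0, with roots I_D = 1.7 or 7.14 mA.
The root I_D = 7.14 mA gives V_GS = -0.95 V ≤ V_t, so take I_D = 1.7 mA.
Then V_GS = 2.1 V and V_DS = V_DD − I_D(R_D+R_S) = 15 − 1.7×1.76 = 12 V.
Saturation requires V_DS ≥ V_GS − V_t = 1 V; 12 ≥ 1 ✓.

I_D ≈ 1.7 mA, V_DS ≈ 12 V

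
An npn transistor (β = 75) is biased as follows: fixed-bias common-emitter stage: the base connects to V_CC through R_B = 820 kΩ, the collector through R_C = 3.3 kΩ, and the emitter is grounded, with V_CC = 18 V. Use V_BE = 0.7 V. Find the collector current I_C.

I_C ≈ 1.6 mA

Base loop: V_CC = I_B·R_B + V_BE, so I_B = (18 − 0.7)/820 kΩ = 0.0211 mA.
In the active region I_C = β·I_B = 75 × 0.0211 = 1.58 mA.
Collector loop: V_CE = V_CC − I_C·R_C = 18 − 1.58×3.3 = 12.8 V.
Since V_CE = 12.8 V > V_CE(sat) ≈ 0.2 V, the transistor is in the active region as assumed.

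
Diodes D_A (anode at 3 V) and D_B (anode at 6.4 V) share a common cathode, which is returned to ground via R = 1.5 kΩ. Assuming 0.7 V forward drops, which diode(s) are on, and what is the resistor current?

Only D_B conducts; I_R ≈ 3.8 mA

Assume both conduct. Then node N would need to be at both 3−0.7 = 2.3 V and 6.4−0.7 = 5.7 V, which is impossible.
Assume only D_B conducts: V_N = 6.4 − 0.7 = 5.7 V, so I_R = 5.7/1.5 = 3.8 mA.
Check D_A: its anode-to-cathode voltage is 3 − 5.7 = -2.7 V < 0.7 V, so it is off. The assumption is consistent.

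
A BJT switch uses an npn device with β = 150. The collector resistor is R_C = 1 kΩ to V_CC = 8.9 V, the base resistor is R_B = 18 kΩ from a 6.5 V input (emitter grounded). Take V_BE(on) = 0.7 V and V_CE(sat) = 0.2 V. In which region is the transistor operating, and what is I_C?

Assume active: I_B = (6.5 − 0.7)/18 = 0.322 mA, giving I_C = β·I_B = 48.3 mA.
But then V_CE = 8.9 − 48.3×1 = -39.4 V < V_CE(sat) = 0.2 V — impossible in the active region.
So the transistor is saturated. With V_CE = 0.2 V, I_C = (V_CC − 0.2)/R_C = 8.7/1 = 8.7 mA.
Check: β·I_B = 48.3 mA > I_C = 8.7 mA, confirming saturation.

saturation; I_C ≈ 8.7 mA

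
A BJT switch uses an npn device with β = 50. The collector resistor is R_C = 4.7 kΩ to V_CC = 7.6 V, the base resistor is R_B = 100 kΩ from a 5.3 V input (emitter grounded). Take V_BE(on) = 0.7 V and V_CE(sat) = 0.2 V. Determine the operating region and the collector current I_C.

Assume active: I_B = (5.3 − 0.7)/100 = 0.046 mA, giving I_C = β·I_B = 2.3 mA.
But then V_CE = 7.6 − 2.3×4.7 = -3.21 V < V_CE(sat) = 0.2 V — impossible in the active region.
So the transistor is saturated. With V_CE = 0.2 V, I_C = (V_CC − 0.2)/R_C = 7.4/4.7 = 1.57 mA.
Check: β·I_B = 2.3 mA > I_C = 1.57 mA, confirming saturation.

saturation; I_C ≈ 1.6 mA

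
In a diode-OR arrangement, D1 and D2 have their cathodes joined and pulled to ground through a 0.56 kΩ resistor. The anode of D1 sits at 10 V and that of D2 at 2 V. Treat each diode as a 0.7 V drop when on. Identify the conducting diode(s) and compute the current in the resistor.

Only D1 conducts; I_R ≈ 17 mA

Assume both conduct. Then node N would need to be at both 10−0.7 = 9.3 V and 2−0.7 = 1.3 V, which is impossible.
Assume only D1 conducts: V_N = 10 − 0.7 = 9.3 V, so I_R = 9.3/0.56 = 16.6 mA.
Check D2: its anode-to-cathode voltage is 2 − 9.3 = -7.3 V < 0.7 V, so it is off. The assumption is consistent.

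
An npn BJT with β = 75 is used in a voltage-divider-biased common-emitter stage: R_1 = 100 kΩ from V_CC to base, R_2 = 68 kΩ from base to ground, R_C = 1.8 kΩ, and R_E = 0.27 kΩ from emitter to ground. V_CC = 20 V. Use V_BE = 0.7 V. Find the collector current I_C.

I_C ≈ 9.1 mA

Thevenize the base divider: V_Th = V_CC·R_2/(R_1+R_2) = 20×68/168 = 8.1 V, R_Th = R_1‖R_2 = 40.5 kΩ.
Base-emitter loop: V_Th = I_B·R_Th + V_BE + (β+1)I_B·R_E, so I_B = (8.1 − 0.7) / (40.5 + 76×0.27) = 0.121 mA.
I_C = β·I_B = 75×0.121 = 9.09 mA, and I_E = (β+1)I_B = 9.21 mA.
V_CE = V_CC − I_C·R_C − I_E·R_E = 20 − 9.09×1.8 − 9.21×0.27 = 1.14 V.
V_CE = 1.14 V > 0.2 V confirms active-region operation.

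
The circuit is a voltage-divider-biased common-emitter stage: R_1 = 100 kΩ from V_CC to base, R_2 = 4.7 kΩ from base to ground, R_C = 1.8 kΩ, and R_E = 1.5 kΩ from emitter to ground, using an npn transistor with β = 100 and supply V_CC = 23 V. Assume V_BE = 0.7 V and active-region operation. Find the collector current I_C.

I_C ≈ 0.21 mA

Thevenize the base divider: V_Th = V_CC·R_2/(R_1+R_2) = 23×4.7/105 = 1.03 V, R_Th = R_1‖R_2 = 4.49 kΩ.
Base-emitter loop: V_Th = I_B·R_Th + V_BE + (β+1)I_B·R_E, so I_B = (1.03 − 0.7) / (4.49 + 101×1.5) = 0.00213 mA.
I_C = β·I_B = 100×0.00213 = 0.213 mA, and I_E = (β+1)I_B = 0.215 mA.
V_CE = V_CC − I_C·R_C − I_E·R_E = 23 − 0.213×1.8 − 0.215×1.5 = 22.3 V.
V_CE = 22.3 V > 0.2 V confirms active-region operation.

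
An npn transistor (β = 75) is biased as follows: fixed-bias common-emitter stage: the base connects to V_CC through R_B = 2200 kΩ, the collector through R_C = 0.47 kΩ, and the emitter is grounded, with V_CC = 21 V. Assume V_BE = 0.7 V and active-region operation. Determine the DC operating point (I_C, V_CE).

Base loop: V_CC = I_B·R_B + V_BE, so I_B = (21 − 0.7)/2200 kΩ = 0.00923 mA.
In the active region I_C = β·I_B = 75 × 0.00923 = 0.692 mA.
Collector loop: V_CE = V_CC − I_C·R_C = 21 − 0.692×0.47 = 20.7 V.
Since V_CE = 20.7 V > V_CE(sat) ≈ 0.2 V, the transistor is in the active region as assumed.

I_C ≈ 0.69 mA, V_CE ≈ 21 V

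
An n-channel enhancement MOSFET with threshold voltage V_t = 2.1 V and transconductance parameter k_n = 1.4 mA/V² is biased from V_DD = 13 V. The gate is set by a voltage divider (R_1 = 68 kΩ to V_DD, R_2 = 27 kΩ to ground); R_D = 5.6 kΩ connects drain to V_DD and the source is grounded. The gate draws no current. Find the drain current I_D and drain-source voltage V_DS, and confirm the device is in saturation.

V_G = V_DD·R_2/(R_1+R_2) = 13×27/95 = 3.69 V. With the source grounded, V_GS = V_G = 3.69 V.
Assume saturation: I_D = (k_n/2)(V_GS − V_t)² = (1.4/2)×(3.69 − 2.1)² = 0.7×1.59² = 1.78 mA.
V_DS = V_DD − I_D·R_D = 13 − 1.78×5.6 = 3.03 V.
Saturation requires V_DS ≥ V_GS − V_t = 1.59 V; 3.03 ≥ 1.59 ✓.

I_D ≈ 1.8 mA, V_DS ≈ 3 V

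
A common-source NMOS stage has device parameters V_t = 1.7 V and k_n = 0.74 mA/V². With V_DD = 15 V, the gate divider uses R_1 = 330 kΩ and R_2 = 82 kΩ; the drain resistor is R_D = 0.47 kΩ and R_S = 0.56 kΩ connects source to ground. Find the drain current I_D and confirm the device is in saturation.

V_G = V_DD·R_2/(R_1+R_2) = 15×82/412 = 2.99 V.
Assume saturation: I_D = (k_n/2)(V_GS − V_t)² with V_GS = V_G − I_D·R_S = 2.99 − 0.56·I_D.
Substituting gives 0.116·I_D² − 1.53·I_D + 0.611 = 0, with roots I_D = 0.412 or 12.8 mA.
The root I_D = 12.8 mA gives V_GS = -4.18 V ≤ V_t, so take I_D = 0.412 mA.
Then V_GS = 2.75 V and V_DS = V_DD − I_D(R_D+R_S) = 15 − 0.412×1.03 = 14.6 V.
Saturation requires V_DS ≥ V_GS − V_t = 1.05 V; 14.6 ≥ 1.05 ✓.

I_D ≈ 0.41 mA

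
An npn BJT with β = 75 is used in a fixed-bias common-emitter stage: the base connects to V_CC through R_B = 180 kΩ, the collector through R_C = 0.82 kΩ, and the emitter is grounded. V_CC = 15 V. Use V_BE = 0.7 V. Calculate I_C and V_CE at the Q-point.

I_C ≈ 6 mA, V_CE ≈ 10 V

Base loop: V_CC = I_B·R_B + V_BE, so I_B = (15 − 0.7)/180 kΩ = 0.0794 mA.
In the active region I_C = β·I_B = 75 × 0.0794 = 5.96 mA.
Collector loop: V_CE = V_CC − I_C·R_C = 15 − 5.96×0.82 = 10.1 V.
Since V_CE = 10.1 V > V_CE(sat) ≈ 0.2 V, the transistor is in the active region as assumed.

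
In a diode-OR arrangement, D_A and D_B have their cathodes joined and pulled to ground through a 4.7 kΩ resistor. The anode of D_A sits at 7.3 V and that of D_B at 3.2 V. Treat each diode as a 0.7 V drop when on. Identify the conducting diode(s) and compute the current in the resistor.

Assume both conduct. Then node N would need to be at both 7.3−0.7 = 6.6 V and 3.2−0.7 = 2.5 V, which is impossible.
Assume only D_A conducts: V_N = 7.3 − 0.7 = 6.6 V, so I_R = 6.6/4.7 = 1.4 mA.
Check D_B: its anode-to-cathode voltage is 3.2 − 6.6 = -3.4 V < 0.7 V, so it is off. The assumption is consistent.

Only D_A conducts; I_R ≈ 1.4 mA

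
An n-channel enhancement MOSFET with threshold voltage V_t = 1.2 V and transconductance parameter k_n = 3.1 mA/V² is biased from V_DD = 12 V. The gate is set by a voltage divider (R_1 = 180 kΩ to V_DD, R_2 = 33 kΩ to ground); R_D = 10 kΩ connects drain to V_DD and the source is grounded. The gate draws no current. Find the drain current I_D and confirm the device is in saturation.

V_G = V_DD·R_2/(R_1+R_2) = 12×33/213 = 1.86 V. With the source grounded, V_GS = V_G = 1.86 V.
Assume saturation: I_D = (k_n/2)(V_GS − V_t)² = (3.1/2)×(1.86 − 1.2)² = 1.55×0.659² = 0.673 mA.
V_DS = V_DD − I_D·R_D = 12 − 0.673×10 = 5.27 V.
Saturation requires V_DS ≥ V_GS − V_t = 0.659 V; 5.27 ≥ 0.659 ✓.

I_D ≈ 0.67 mA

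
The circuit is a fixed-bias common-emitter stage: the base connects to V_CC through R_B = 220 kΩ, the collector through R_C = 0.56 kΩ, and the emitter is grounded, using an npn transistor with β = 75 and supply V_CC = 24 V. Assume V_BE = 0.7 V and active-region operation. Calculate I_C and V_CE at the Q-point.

Base loop: V_CC = I_B·R_B + V_BE, so I_B = (24 − 0.7)/220 kΩ = 0.106 mA.
In the active region I_C = β·I_B = 75 × 0.106 = 7.94 mA.
Collector loop: V_CE = V_CC − I_C·R_C = 24 − 7.94×0.56 = 19.6 V.
Since V_CE = 19.6 V > V_CE(sat) ≈ 0.2 V, the transistor is in the active region as assumed.

I_C ≈ 7.9 mA, V_CE ≈ 20 V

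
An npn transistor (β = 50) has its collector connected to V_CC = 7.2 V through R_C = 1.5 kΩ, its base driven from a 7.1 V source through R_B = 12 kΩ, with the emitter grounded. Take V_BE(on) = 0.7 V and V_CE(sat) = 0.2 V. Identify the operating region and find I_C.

saturation; I_C ≈ 4.7 mA

Assume active: I_B = (7.1 − 0.7)/12 = 0.533 mA, giving I_C = β·I_B = 26.7 mA.
But then V_CE = 7.2 − 26.7×1.5 = -32.8 V < V_CE(sat) = 0.2 V — impossible in the active region.
So the transistor is saturated. With V_CE = 0.2 V, I_C = (V_CC − 0.2)/R_C = 7/1.5 = 4.67 mA.
Check: β·I_B = 26.7 mA > I_C = 4.67 mA, confirming saturation.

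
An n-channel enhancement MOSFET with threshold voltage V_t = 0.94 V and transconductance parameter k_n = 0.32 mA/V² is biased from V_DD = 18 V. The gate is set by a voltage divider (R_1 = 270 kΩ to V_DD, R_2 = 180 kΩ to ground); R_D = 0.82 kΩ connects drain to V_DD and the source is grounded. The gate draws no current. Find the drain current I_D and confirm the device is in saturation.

I_D ≈ 6.3 mA

V_G = V_DD·R_2/(R_1+R_2) = 18×180/450 = 7.2 V. With the source grounded, V_GS = V_G = 7.2 V.
Assume saturation: I_D = (k_n/2)(V_GS − V_t)² = (0.32/2)×(7.2 − 0.94)² = 0.16×6.26² = 6.27 mA.
V_DS = V_DD − I_D·R_D = 18 − 6.27×0.82 = 12.9 V.
Saturation requires V_DS ≥ V_GS − V_t = 6.26 V; 12.9 ≥ 6.26 ✓.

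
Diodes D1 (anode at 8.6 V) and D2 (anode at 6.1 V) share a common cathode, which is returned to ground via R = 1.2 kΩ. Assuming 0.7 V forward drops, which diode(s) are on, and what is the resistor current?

Assume both conduct. Then node N would need to be at both 8.6−0.7 = 7.9 V and 6.1−0.7 = 5.4 V, which is impossible.
Assume only D1 conducts: V_N = 8.6 − 0.7 = 7.9 V, so I_R = 7.9/1.2 = 6.58 mA.
Check D2: its anode-to-cathode voltage is 6.1 − 7.9 = -1.8 V < 0.7 V, so it is off. The assumption is consistent.

Only D1 conducts; I_R ≈ 6.6 mA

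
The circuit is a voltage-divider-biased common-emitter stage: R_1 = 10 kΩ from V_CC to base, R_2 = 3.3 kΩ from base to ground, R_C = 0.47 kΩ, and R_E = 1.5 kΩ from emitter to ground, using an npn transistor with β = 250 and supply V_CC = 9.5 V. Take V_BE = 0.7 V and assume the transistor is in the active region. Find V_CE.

V_CE ≈ 7.3 V

Thevenize the base divider: V_Th = V_CC·R_2/(R_1+R_2) = 9.5×3.3/13.3 = 2.36 V, R_Th = R_1‖R_2 = 2.48 kΩ.
Base-emitter loop: V_Th = I_B·R_Th + V_BE + (β+1)I_B·R_E, so I_B = (2.36 − 0.7) / (2.48 + 251×1.5) = 0.00437 mA.
I_C = β·I_B = 250×0.00437 = 1.09 mA, and I_E = (β+1)I_B = 1.1 mA.
V_CE = V_CC − I_C·R_C − I_E·R_E = 9.5 − 1.09×0.47 − 1.1×1.5 = 7.34 V.
V_CE = 7.34 V > 0.2 V confirms active-region operation.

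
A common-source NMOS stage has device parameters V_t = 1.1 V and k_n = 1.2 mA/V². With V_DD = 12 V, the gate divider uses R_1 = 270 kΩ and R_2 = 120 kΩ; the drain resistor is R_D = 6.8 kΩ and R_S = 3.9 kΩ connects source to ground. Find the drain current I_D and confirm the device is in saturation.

I_D ≈ 0.44 mA

V_G = V_DD·R_2/(R_1+R_2) = 12×120/390 = 3.69 V.
Assume saturation: I_D = (k_n/2)(V_GS − V_t)² with V_GS = V_G − I_D·R_S = 3.69 − 3.9·I_D.
Substituting gives 9.13·I_D² − 13.1·I_D + 4.03 = 0, with roots I_D = 0.444 or 0.995 mA.
The root I_D = 0.995 mA gives V_GS = -0.188 V ≤ V_t, so take I_D = 0.444 mA.
Then V_GS = 1.96 V and V_DS = V_DD − I_D(R_D+R_S) = 12 − 0.444×10.7 = 7.25 V.
Saturation requires V_DS ≥ V_GS − V_t = 0.86 V; 7.25 ≥ 0.86 ✓.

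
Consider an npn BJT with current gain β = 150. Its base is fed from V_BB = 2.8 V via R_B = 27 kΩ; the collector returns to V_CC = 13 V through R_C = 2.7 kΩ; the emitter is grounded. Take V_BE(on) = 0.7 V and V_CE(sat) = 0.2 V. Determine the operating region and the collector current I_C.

Assume active: I_B = (2.8 − 0.7)/27 = 0.0778 mA, giving I_C = β·I_B = 11.7 mA.
But then V_CE = 13 − 11.7×2.7 = -18.5 V < V_CE(sat) = 0.2 V — impossible in the active region.
So the transistor is saturated. With V_CE = 0.2 V, I_C = (V_CC − 0.2)/R_C = 12.8/2.7 = 4.74 mA.
Check: β·I_B = 11.7 mA > I_C = 4.74 mA, confirming saturation.

saturation; I_C ≈ 4.7 mA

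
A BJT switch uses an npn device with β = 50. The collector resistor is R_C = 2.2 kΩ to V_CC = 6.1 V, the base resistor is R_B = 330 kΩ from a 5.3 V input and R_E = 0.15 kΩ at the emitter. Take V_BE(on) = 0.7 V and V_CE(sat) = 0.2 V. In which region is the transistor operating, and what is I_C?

Assume active. Base-emitter loop: I_B = (V_BB − V_BE)/(R_B + (β+1)R_E) = (5.3 − 0.7)/(330 + 51×0.15) = 0.0136 mA.
I_C = β·I_B = 50×0.0136 = 0.681 mA.
V_CE = V_CC − I_C·R_C − I_E·R_E = 6.1 − 0.681×2.2 − 0.695×0.15 = 4.5 V > V_CE(sat), so the active-region assumption holds.

active; I_C ≈ 0.68 mA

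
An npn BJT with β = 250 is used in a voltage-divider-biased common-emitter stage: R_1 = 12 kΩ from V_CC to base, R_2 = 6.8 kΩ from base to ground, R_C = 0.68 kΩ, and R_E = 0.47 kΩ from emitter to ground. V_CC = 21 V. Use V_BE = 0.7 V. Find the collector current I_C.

Thevenize the base divider: V_Th = V_CC·R_2/(R_1+R_2) = 21×6.8/18.8 = 7.6 V, R_Th = R_1‖R_2 = 4.34 kΩ.
Base-emitter loop: V_Th = I_B·R_Th + V_BE + (β+1)I_B·R_E, so I_B = (7.6 − 0.7) / (4.34 + 251×0.47) = 0.0564 mA.
I_C = β·I_B = 250×0.0564 = 14.1 mA, and I_E = (β+1)I_B = 14.2 mA.
V_CE = V_CC − I_C·R_C − I_E·R_E = 21 − 14.1×0.68 − 14.2×0.47 = 4.76 V.
V_CE = 4.76 V > 0.2 V confirms active-region operation.

I_C ≈ 14 mA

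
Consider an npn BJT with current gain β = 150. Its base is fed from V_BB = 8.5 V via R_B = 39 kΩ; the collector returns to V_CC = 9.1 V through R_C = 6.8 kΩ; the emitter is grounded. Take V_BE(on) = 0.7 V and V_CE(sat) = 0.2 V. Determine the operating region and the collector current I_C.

Assume active: I_B = (8.5 − 0.7)/39 = 0.2 mA, giving I_C = β·I_B = 30 mA.
But then V_CE = 9.1 − 30×6.8 = -195 V < V_CE(sat) = 0.2 V — impossible in the active region.
So the transistor is saturated. With V_CE = 0.2 V, I_C = (V_CC − 0.2)/R_C = 8.9/6.8 = 1.31 mA.
Check: β·I_B = 30 mA > I_C = 1.31 mA, confirming saturation.

saturation; I_C ≈ 1.3 mA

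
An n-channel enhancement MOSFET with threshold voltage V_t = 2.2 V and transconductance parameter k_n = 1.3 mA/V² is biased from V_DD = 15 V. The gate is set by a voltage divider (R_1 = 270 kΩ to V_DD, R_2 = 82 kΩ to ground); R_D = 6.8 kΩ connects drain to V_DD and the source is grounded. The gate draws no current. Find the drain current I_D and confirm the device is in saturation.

V_G = V_DD·R_2/(R_1+R_2) = 15×82/352 = 3.49 V. With the source grounded, V_GS = V_G = 3.49 V.
Assume saturation: I_D = (k_n/2)(V_GS − V_t)² = (1.3/2)×(3.49 − 2.2)² = 0.65×1.29² = 1.09 mA.
V_DS = V_DD − I_D·R_D = 15 − 1.09×6.8 = 7.6 V.
Saturation requires V_DS ≥ V_GS − V_t = 1.29 V; 7.6 ≥ 1.29 ✓.

I_D ≈ 1.1 mA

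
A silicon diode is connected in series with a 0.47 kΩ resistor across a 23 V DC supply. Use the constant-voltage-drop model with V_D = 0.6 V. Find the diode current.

KVL around the loop: 23 = V_D + I·R = 0.6 + I × 0.47 kΩ.
So I = (23 − 0.6) / 0.47 kΩ = 22.4 / 0.47 = 47.7 mA.

I ≈ 48 mA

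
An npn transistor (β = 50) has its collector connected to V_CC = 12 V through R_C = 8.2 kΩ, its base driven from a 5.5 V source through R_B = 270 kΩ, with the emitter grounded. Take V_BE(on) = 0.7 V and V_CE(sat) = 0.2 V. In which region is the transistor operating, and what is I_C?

Assume active. Base-emitter loop: I_B = (V_BB − V_BE)/R_B = (5.5 − 0.7)/270 = 0.0178 mA.
I_C = β·I_B = 50×0.0178 = 0.889 mA.
V_CE = V_CC − I_C·R_C = 12 − 0.889×8.2 = 4.71 V > V_CE(sat), so the active-region assumption holds.

active; I_C ≈ 0.89 mA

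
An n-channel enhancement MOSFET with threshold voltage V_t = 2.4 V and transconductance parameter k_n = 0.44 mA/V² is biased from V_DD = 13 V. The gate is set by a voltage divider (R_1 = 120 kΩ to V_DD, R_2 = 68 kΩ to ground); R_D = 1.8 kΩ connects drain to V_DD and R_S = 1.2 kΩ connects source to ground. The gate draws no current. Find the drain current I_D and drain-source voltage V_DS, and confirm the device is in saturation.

I_D ≈ 0.57 mA, V_DS ≈ 11 V

V_G = V_DD·R_2/(R_1+R_2) = 13×68/188 = 4.7 V.
Assume saturation: I_D = (k_n/2)(V_GS − V_t)² with V_GS = V_G − I_D·R_S = 4.7 − 1.2·I_D.
Substituting gives 0.317·I_D² − 2.22·I_D + 1.17 = 0, with roots I_D = 0.573 or 6.42 mA.
The root I_D = 6.42 mA gives V_GS = -3 V ≤ V_t, so take I_D = 0.573 mA.
Then V_GS = 4.01 V and V_DS = V_DD − I_D(R_D+R_S) = 13 − 0.573×3 = 11.3 V.
Saturation requires V_DS ≥ V_GS − V_t = 1.61 V; 11.3 ≥ 1.61 ✓.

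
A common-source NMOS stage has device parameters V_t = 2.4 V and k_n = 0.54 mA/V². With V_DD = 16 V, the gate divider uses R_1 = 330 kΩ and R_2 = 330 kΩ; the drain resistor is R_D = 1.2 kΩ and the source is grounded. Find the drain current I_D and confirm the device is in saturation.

I_D ≈ 8.5 mA

V_G = V_DD·R_2/(R_1+R_2) = 16×330/660 = 8 V. With the source grounded, V_GS = V_G = 8 V.
Assume saturation: I_D = (k_n/2)(V_GS − V_t)² = (0.54/2)×(8 − 2.4)² = 0.27×5.6² = 8.47 mA.
V_DS = V_DD − I_D·R_D = 16 − 8.47×1.2 = 5.84 V.
Saturation requires V_DS ≥ V_GS − V_t = 5.6 V; 5.84 ≥ 5.6 ✓.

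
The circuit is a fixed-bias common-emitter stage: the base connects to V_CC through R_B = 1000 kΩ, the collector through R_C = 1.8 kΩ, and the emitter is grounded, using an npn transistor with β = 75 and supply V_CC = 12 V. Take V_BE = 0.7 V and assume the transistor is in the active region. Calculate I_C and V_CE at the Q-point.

I_C ≈ 0.85 mA, V_CE ≈ 10 V

Base loop: V_CC = I_B·R_B + V_BE, so I_B = (12 − 0.7)/1000 kΩ = 0.0113 mA.
In the active region I_C = β·I_B = 75 × 0.0113 = 0.848 mA.
Collector loop: V_CE = V_CC − I_C·R_C = 12 − 0.848×1.8 = 10.5 V.
Since V_CE = 10.5 V > V_CE(sat) ≈ 0.2 V, the transistor is in the active region as assumed.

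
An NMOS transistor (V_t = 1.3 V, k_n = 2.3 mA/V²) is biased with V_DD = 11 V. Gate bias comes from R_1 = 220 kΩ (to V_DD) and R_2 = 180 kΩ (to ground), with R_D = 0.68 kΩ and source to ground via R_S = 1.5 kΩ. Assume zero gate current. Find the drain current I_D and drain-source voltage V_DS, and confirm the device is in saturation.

V_G = V_DD·R_2/(R_1+R_2) = 11×180/400 = 4.95 V.
Assume saturation: I_D = (k_n/2)(V_GS − V_t)² with V_GS = V_G − I_D·R_S = 4.95 − 1.5·I_D.
Substituting gives 2.59·I_D² − 13.6·I_D + 15.3 = 0, with roots I_D = 1.64 or 3.62 mA.
The root I_D = 3.62 mA gives V_GS = -0.473 V ≤ V_t, so take I_D = 1.64 mA.
Then V_GS = 2.49 V and V_DS = V_DD − I_D(R_D+R_S) = 11 − 1.64×2.18 = 7.43 V.
Saturation requires V_DS ≥ V_GS − V_t = 1.19 V; 7.43 ≥ 1.19 ✓.

I_D ≈ 1.6 mA, V_DS ≈ 7.4 V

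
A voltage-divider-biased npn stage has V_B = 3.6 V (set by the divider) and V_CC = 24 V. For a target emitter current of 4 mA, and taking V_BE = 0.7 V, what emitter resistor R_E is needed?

R_E ≈ 0.73 kΩ

V_E = V_B − V_BE = 3.6 − 0.7 = 2.9 V.
R_E = V_E / I_E = 2.9 / 4 = 0.725 kΩ.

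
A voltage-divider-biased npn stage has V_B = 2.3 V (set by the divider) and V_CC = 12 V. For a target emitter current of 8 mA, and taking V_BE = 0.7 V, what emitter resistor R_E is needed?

V_E = V_B − V_BE = 2.3 − 0.7 = 1.6 V.
R_E = V_E / I_E = 1.6 / 8 = 0.2 kΩ.

R_E ≈ 0.2 kΩ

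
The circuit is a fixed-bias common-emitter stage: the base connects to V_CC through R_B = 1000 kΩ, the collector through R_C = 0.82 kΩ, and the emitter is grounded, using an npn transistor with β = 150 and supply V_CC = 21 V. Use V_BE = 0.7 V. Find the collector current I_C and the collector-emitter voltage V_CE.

Base loop: V_CC = I_B·R_B + V_BE, so I_B = (21 − 0.7)/1000 kΩ = 0.0203 mA.
In the active region I_C = β·I_B = 150 × 0.0203 = 3.05 mA.
Collector loop: V_CE = V_CC − I_C·R_C = 21 − 3.05×0.82 = 18.5 V.
Since V_CE = 18.5 V > V_CE(sat) ≈ 0.2 V, the transistor is in the active region as assumed.

I_C ≈ 3 mA, V_CE ≈ 19 V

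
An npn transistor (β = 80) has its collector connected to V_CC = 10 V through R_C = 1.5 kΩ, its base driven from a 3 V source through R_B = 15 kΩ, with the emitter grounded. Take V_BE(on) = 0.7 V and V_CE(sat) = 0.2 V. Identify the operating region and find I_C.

saturation; I_C ≈ 6.5 mA

Assume active: I_B = (3 − 0.7)/15 = 0.153 mA, giving I_C = β·I_B = 12.3 mA.
But then V_CE = 10 − 12.3×1.5 = -8.4 V < V_CE(sat) = 0.2 V — impossible in the active region.
So the transistor is saturated. With V_CE = 0.2 V, I_C = (V_CC − 0.2)/R_C = 9.8/1.5 = 6.53 mA.
Check: β·I_B = 12.3 mA > I_C = 6.53 mA, confirming saturation.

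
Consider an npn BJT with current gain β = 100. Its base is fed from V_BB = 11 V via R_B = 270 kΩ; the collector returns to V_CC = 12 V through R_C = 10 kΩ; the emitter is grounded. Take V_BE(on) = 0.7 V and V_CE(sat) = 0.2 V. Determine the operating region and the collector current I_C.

Assume active: I_B = (11 − 0.7)/270 = 0.0381 mA, giving I_C = β·I_B = 3.81 mA.
But then V_CE = 12 − 3.81×10 = -26.1 V < V_CE(sat) = 0.2 V — impossible in the active region.
So the transistor is saturated. With V_CE = 0.2 V, I_C = (V_CC − 0.2)/R_C = 11.8/10 = 1.18 mA.
Check: β·I_B = 3.81 mA > I_C = 1.18 mA, confirming saturation.

saturation; I_C ≈ 1.2 mA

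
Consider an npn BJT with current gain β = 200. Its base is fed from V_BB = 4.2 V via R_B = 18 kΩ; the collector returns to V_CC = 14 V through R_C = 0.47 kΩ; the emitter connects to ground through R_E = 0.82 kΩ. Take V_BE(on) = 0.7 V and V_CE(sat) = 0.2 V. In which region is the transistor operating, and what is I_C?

Assume active. Base-emitter loop: I_B = (V_BB − V_BE)/(R_B + (β+1)R_E) = (4.2 − 0.7)/(18 + 201×0.82) = 0.0191 mA.
I_C = β·I_B = 200×0.0191 = 3.83 mA.
V_CE = V_CC − I_C·R_C − I_E·R_E = 14 − 3.83×0.47 − 3.85×0.82 = 9.05 V > V_CE(sat), so the active-region assumption holds.

active; I_C ≈ 3.8 mA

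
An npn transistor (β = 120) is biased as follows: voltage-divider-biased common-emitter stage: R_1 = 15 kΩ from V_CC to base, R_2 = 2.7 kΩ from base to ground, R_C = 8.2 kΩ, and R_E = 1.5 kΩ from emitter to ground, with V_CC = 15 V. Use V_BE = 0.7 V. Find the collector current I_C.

Thevenize the base divider: V_Th = V_CC·R_2/(R_1+R_2) = 15×2.7/17.7 = 2.29 V, R_Th = R_1‖R_2 = 2.29 kΩ.
Base-emitter loop: V_Th = I_B·R_Th + V_BE + (β+1)I_B·R_E, so I_B = (2.29 − 0.7) / (2.29 + 121×1.5) = 0.00864 mA.
I_C = β·I_B = 120×0.00864 = 1.04 mA, and I_E = (β+1)I_B = 1.05 mA.
V_CE = V_CC − I_C·R_C − I_E·R_E = 15 − 1.04×8.2 − 1.05×1.5 = 4.93 V.
V_CE = 4.93 V > 0.2 V confirms active-region operation.

I_C ≈ 1 mA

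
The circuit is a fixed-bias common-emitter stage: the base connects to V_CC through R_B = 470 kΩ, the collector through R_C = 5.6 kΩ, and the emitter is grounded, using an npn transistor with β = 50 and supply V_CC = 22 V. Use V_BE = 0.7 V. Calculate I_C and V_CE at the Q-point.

I_C ≈ 2.3 mA, V_CE ≈ 9.3 V

Base loop: V_CC = I_B·R_B + V_BE, so I_B = (22 − 0.7)/470 kΩ = 0.0453 mA.
In the active region I_C = β·I_B = 50 × 0.0453 = 2.27 mA.
Collector loop: V_CE = V_CC − I_C·R_C = 22 − 2.27×5.6 = 9.31 V.
Since V_CE = 9.31 V > V_CE(sat) ≈ 0.2 V, the transistor is in the active region as assumed.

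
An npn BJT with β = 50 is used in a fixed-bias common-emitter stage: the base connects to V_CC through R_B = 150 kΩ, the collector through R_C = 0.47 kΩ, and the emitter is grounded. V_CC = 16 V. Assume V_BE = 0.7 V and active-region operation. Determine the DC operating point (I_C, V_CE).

I_C ≈ 5.1 mA, V_CE ≈ 14 V

Base loop: V_CC = I_B·R_B + V_BE, so I_B = (16 − 0.7)/150 kΩ = 0.102 mA.
In the active region I_C = β·I_B = 50 × 0.102 = 5.1 mA.
Collector loop: V_CE = V_CC − I_C·R_C = 16 − 5.1×0.47 = 13.6 V.
Since V_CE = 13.6 V > V_CE(sat) ≈ 0.2 V, the transistor is in the active region as assumed.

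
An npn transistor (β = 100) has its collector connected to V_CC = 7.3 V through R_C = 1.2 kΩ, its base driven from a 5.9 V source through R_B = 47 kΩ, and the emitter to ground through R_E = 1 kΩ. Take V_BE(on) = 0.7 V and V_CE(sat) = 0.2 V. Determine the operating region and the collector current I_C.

saturation; I_C ≈ 3.2 mA

Assume active: I_B = (5.9 − 0.7)/(47 + 101×1) = 0.0351 mA, I_C = β·I_B = 3.51 mA.
Then V_CE = 7.3 − 3.51×1.2 − 3.55×1 = -0.465 V < 0.2 V — the active assumption fails.
Re-solve with V_CE = 0.2 V. KCL at the emitter: V_E/R_E = (V_BB−0.7−V_E)/R_B + (V_CC−0.2−V_E)/R_C, giving V_E = 3.25 V.
I_C = (V_CC − 0.2 − V_E)/R_C = (7.1 − 3.25)/1.2 = 3.21 mA.
Check: I_B = (5.2 − 3.25)/47 = 0.0415 mA, and β·I_B = 4.15 mA > I_C, confirming saturation.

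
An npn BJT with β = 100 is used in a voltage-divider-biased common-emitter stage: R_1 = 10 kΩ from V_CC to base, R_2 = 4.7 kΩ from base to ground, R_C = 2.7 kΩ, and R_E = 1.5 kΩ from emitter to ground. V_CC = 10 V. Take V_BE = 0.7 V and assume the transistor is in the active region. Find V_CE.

V_CE ≈ 3.2 V

Thevenize the base divider: V_Th = V_CC·R_2/(R_1+R_2) = 10×4.7/14.7 = 3.2 V, R_Th = R_1‖R_2 = 3.2 kΩ.
Base-emitter loop: V_Th = I_B·R_Th + V_BE + (β+1)I_B·R_E, so I_B = (3.2 − 0.7) / (3.2 + 101×1.5) = 0.0161 mA.
I_C = β·I_B = 100×0.0161 = 1.61 mA, and I_E = (β+1)I_B = 1.63 mA.
V_CE = V_CC − I_C·R_C − I_E·R_E = 10 − 1.61×2.7 − 1.63×1.5 = 3.2 V.
V_CE = 3.2 V > 0.2 V confirms active-region operation.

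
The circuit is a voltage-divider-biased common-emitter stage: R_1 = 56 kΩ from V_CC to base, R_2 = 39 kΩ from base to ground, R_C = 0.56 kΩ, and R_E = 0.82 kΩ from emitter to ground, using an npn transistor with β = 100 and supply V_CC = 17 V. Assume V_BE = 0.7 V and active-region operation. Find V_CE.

V_CE ≈ 8.8 V

Thevenize the base divider: V_Th = V_CC·R_2/(R_1+R_2) = 17×39/95 = 6.98 V, R_Th = R_1‖R_2 = 23 kΩ.
Base-emitter loop: V_Th = I_B·R_Th + V_BE + (β+1)I_B·R_E, so I_B = (6.98 − 0.7) / (23 + 101×0.82) = 0.0593 mA.
I_C = β·I_B = 100×0.0593 = 5.93 mA, and I_E = (β+1)I_B = 5.99 mA.
V_CE = V_CC − I_C·R_C − I_E·R_E = 17 − 5.93×0.56 − 5.99×0.82 = 8.76 V.
V_CE = 8.76 V > 0.2 V confirms active-region operation.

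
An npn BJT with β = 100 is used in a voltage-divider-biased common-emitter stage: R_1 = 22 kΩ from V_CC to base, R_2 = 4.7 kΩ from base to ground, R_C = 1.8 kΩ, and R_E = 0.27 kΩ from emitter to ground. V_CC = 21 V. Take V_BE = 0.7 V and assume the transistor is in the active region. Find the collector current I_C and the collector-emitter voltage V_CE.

I_C ≈ 9.6 mA, V_CE ≈ 1.1 V

Thevenize the base divider: V_Th = V_CC·R_2/(R_1+R_2) = 21×4.7/26.7 = 3.7 V, R_Th = R_1‖R_2 = 3.87 kΩ.
Base-emitter loop: V_Th = I_B·R_Th + V_BE + (β+1)I_B·R_E, so I_B = (3.7 − 0.7) / (3.87 + 101×0.27) = 0.0962 mA.
I_C = β·I_B = 100×0.0962 = 9.62 mA, and I_E = (β+1)I_B = 9.72 mA.
V_CE = V_CC − I_C·R_C − I_E·R_E = 21 − 9.62×1.8 − 9.72×0.27 = 1.06 V.
V_CE = 1.06 V > 0.2 V confirms active-region operation.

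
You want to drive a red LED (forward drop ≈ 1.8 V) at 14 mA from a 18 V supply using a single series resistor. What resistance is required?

The resistor drops V_S − V_D = 18 − 1.8 = 16.2 V at 14 mA.
R = 16.2 V / 14 mA = 1.16 kΩ.

R ≈ 1.2 kΩ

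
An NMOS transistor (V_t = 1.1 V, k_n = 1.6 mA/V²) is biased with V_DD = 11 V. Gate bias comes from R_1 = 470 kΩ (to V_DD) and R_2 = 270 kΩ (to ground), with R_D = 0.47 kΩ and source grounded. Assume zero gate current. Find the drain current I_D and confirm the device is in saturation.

I_D ≈ 6.8 mA

V_G = V_DD·R_2/(R_1+R_2) = 11×270/740 = 4.01 V. With the source grounded, V_GS = V_G = 4.01 V.
Assume saturation: I_D = (k_n/2)(V_GS − V_t)² = (1.6/2)×(4.01 − 1.1)² = 0.8×2.91² = 6.79 mA.
V_DS = V_DD − I_D·R_D = 11 − 6.79×0.47 = 7.81 V.
Saturation requires V_DS ≥ V_GS − V_t = 2.91 V; 7.81 ≥ 2.91 ✓.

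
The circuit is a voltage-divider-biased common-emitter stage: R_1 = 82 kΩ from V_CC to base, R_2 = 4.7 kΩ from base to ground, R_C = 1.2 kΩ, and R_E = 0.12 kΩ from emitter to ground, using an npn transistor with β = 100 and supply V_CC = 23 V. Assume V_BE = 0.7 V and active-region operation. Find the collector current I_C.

I_C ≈ 3.3 mA

Thevenize the base divider: V_Th = V_CC·R_2/(R_1+R_2) = 23×4.7/86.7 = 1.25 V, R_Th = R_1‖R_2 = 4.45 kΩ.
Base-emitter loop: V_Th = I_B·R_Th + V_BE + (β+1)I_B·R_E, so I_B = (1.25 − 0.7) / (4.45 + 101×0.12) = 0.033 mA.
I_C = β·I_B = 100×0.033 = 3.3 mA, and I_E = (β+1)I_B = 3.33 mA.
V_CE = V_CC − I_C·R_C − I_E·R_E = 23 − 3.3×1.2 − 3.33×0.12 = 18.6 V.
V_CE = 18.6 V > 0.2 V confirms active-region operation.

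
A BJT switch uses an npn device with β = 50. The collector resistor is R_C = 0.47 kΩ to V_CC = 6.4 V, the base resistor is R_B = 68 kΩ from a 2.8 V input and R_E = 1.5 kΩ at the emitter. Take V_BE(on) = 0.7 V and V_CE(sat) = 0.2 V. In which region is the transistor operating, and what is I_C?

active; I_C ≈ 0.73 mA

Assume active. Base-emitter loop: I_B = (V_BB − V_BE)/(R_B + (β+1)R_E) = (2.8 − 0.7)/(68 + 51×1.5) = 0.0145 mA.
I_C = β·I_B = 50×0.0145 = 0.727 mA.
V_CE = V_CC − I_C·R_C − I_E·R_E = 6.4 − 0.727×0.47 − 0.741×1.5 = 4.95 V > V_CE(sat), so the active-region assumption holds.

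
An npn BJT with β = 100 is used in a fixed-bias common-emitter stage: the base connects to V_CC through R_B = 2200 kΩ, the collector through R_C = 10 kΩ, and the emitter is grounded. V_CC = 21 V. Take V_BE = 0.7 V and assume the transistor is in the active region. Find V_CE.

Base loop: V_CC = I_B·R_B + V_BE, so I_B = (21 − 0.7)/2200 kΩ = 0.00923 mA.
In the active region I_C = β·I_B = 100 × 0.00923 = 0.923 mA.
Collector loop: V_CE = V_CC − I_C·R_C = 21 − 0.923×10 = 11.8 V.
Since V_CE = 11.8 V > V_CE(sat) ≈ 0.2 V, the transistor is in the active region as assumed.

V_CE ≈ 12 V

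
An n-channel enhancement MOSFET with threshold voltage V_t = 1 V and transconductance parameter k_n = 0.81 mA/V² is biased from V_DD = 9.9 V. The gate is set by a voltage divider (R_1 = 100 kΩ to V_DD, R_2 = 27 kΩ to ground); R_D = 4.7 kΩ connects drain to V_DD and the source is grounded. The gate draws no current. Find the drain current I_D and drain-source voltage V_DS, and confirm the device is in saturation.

I_D ≈ 0.49 mA, V_DS ≈ 7.6 V

V_G = V_DD·R_2/(R_1+R_2) = 9.9×27/127 = 2.1 V. With the source grounded, V_GS = V_G = 2.1 V.
Assume saturation: I_D = (k_n/2)(V_GS − V_t)² = (0.81/2)×(2.1 − 1)² = 0.405×1.1² = 0.494 mA.
V_DS = V_DD − I_D·R_D = 9.9 − 0.494×4.7 = 7.58 V.
Saturation requires V_DS ≥ V_GS − V_t = 1.1 V; 7.58 ≥ 1.1 ✓.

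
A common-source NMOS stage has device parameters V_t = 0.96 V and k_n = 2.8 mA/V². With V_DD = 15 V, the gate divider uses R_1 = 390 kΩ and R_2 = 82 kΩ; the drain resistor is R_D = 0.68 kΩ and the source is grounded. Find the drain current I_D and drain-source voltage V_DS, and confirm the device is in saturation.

I_D ≈ 3.8 mA, V_DS ≈ 12 V

V_G = V_DD·R_2/(R_1+R_2) = 15×82/472 = 2.61 V. With the source grounded, V_GS = V_G = 2.61 V.
Assume saturation: I_D = (k_n/2)(V_GS − V_t)² = (2.8/2)×(2.61 − 0.96)² = 1.4×1.65² = 3.79 mA.
V_DS = V_DD − I_D·R_D = 15 − 3.79×0.68 = 12.4 V.
Saturation requires V_DS ≥ V_GS − V_t = 1.65 V; 12.4 ≥ 1.65 ✓.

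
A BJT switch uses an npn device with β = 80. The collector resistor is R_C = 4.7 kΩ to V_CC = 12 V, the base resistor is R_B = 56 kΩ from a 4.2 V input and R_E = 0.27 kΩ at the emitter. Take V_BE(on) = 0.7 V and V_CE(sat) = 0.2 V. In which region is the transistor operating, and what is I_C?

Assume active: I_B = (4.2 − 0.7)/(56 + 81×0.27) = 0.0449 mA, I_C = β·I_B = 3.6 mA.
Then V_CE = 12 − 3.6×4.7 − 3.64×0.27 = -5.88 V < 0.2 V — the active assumption fails.
Re-solve with V_CE = 0.2 V. KCL at the emitter: V_E/R_E = (V_BB−0.7−V_E)/R_B + (V_CC−0.2−V_E)/R_C, giving V_E = 0.654 V.
I_C = (V_CC − 0.2 − V_E)/R_C = (11.8 − 0.654)/4.7 = 2.37 mA.
Check: I_B = (3.5 − 0.654)/56 = 0.0508 mA, and β·I_B = 4.07 mA > I_C, confirming saturation.

saturation; I_C ≈ 2.4 mA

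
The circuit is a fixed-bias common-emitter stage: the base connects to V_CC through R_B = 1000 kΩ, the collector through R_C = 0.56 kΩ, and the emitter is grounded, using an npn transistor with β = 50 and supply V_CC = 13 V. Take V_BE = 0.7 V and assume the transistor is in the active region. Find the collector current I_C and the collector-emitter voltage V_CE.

Base loop: V_CC = I_B·R_B + V_BE, so I_B = (13 − 0.7)/1000 kΩ = 0.0123 mA.
In the active region I_C = β·I_B = 50 × 0.0123 = 0.615 mA.
Collector loop: V_CE = V_CC − I_C·R_C = 13 − 0.615×0.56 = 12.7 V.
Since V_CE = 12.7 V > V_CE(sat) ≈ 0.2 V, the transistor is in the active region as assumed.

I_C ≈ 0.61 mA, V_CE ≈ 13 V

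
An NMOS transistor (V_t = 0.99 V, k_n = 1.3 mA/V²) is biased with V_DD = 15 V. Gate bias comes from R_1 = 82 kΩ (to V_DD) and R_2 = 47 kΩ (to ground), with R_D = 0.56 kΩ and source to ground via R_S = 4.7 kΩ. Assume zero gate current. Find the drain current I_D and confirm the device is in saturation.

V_G = V_DD·R_2/(R_1+R_2) = 15×47/129 = 5.47 V.
Assume saturation: I_D = (k_n/2)(V_GS − V_t)² with V_GS = V_G − I_D·R_S = 5.47 − 4.7·I_D.
Substituting gives 14.4·I_D² − 28.3·I_D + 13 = 0, with roots I_D = 0.727 or 1.25 mA.
The root I_D = 1.25 mA gives V_GS = -0.395 V ≤ V_t, so take I_D = 0.727 mA.
Then V_GS = 2.05 V and V_DS = V_DD − I_D(R_D+R_S) = 15 − 0.727×5.26 = 11.2 V.
Saturation requires V_DS ≥ V_GS − V_t = 1.06 V; 11.2 ≥ 1.06 ✓.

I_D ≈ 0.73 mA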